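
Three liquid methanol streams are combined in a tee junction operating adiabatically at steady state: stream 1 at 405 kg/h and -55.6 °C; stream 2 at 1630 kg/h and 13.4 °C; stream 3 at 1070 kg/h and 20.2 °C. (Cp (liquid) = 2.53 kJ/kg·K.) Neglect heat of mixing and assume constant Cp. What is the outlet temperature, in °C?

Adiabatic, steady state ⇒ Σ ṁᵢCp,ᵢ(T_out − Tᵢ) = 0
Σ ṁᵢCp,ᵢTᵢ = 405×2.53×-55.6 + 1630×2.53×13.4 + 1070×2.53×20.2 = 52973
Σ ṁᵢCp,ᵢ = 405×2.53 + 1630×2.53 + 1070×2.53 = 7855.6
T_out = 52973 / 7855.6 = 6.7433 °C

T_out = 6.74 °C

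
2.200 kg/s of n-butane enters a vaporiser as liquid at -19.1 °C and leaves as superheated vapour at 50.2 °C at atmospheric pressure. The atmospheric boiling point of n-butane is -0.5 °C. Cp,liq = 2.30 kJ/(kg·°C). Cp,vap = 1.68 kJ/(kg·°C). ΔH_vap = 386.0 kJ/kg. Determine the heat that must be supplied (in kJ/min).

Q = 67800 kJ/min

liquid -19.1→-0.5 °C: 42.78 kJ/kg
vaporisation at -0.5 °C: 386 kJ/kg
vapour -0.5→50.2 °C: 85.176 kJ/kg
Δh = 42.78 + 386 + 85.176 = 513.96 kJ/kg
Q = ṁ·Δh = 2.200 kg/s × 513.96 kJ/kg = 1130.7 kJ/s
|Q| = 1130.7 kW = 67842 kJ/min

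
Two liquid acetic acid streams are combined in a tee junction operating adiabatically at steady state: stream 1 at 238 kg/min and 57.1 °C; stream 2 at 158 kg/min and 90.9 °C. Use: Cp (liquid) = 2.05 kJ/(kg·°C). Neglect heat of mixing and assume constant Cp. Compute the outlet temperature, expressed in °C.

T_out = 70.6 °C

No heat crosses the boundary, so H_out = H_in.
Σ ṁᵢCp,ᵢTᵢ = 238×2.05×57.1 + 158×2.05×90.9 = 57302
Σ ṁᵢCp,ᵢ = 238×2.05 + 158×2.05 = 811.8
T_out = 57302 / 811.8 = 70.586 °C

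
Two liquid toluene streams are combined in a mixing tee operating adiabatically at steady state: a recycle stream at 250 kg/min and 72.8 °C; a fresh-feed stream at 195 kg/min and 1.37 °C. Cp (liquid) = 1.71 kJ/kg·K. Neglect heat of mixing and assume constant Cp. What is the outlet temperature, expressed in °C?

Adiabatic, steady state ⇒ Σ ṁᵢCp,ᵢ(T_out − Tᵢ) = 0
Σ ṁᵢCp,ᵢTᵢ = 250×1.71×72.8 + 195×1.71×1.37 = 31579
Σ ṁᵢCp,ᵢ = 250×1.71 + 195×1.71 = 760.95
T_out = 31579 / 760.95 = 41.499 °C

T_out = 41.5 °C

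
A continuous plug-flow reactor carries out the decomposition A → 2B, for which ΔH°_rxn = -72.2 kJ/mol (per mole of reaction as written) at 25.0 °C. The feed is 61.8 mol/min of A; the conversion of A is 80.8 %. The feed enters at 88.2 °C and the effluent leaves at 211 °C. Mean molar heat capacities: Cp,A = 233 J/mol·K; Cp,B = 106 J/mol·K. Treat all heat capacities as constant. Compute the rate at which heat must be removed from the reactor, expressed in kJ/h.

Extent of reaction ξ = 0.808 × 61.8 = 49.934 mol/min
Reaction term: ξ·ΔH°_rxn = 49.934 × -72.2 = -3605.3 kJ/min
Sensible, feed 88.2→25 °C: -910.04 kJ/min
Outlet flows (mol/min): A 11.866, B 99.869
Sensible, products 25→211 °C: 2483.2 kJ/min
Q = ΔH = -2032.1 kJ/min = -33.868 kW
Heat removed = 121920 kJ/h

Q_out = 122000 kJ/h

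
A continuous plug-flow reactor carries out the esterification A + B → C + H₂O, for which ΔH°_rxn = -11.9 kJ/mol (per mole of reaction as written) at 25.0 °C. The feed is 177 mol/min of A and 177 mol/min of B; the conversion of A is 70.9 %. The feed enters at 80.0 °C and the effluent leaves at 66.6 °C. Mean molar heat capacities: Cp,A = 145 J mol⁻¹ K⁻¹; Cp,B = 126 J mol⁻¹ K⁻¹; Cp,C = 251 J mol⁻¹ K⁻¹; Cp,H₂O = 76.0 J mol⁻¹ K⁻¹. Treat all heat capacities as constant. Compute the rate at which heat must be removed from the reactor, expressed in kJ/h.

Q_out = 111000 kJ/h

Extent of reaction ξ = 0.709 × 177 = 125.49 mol/min
Reaction term: ξ·ΔH°_rxn = 125.49 × -11.9 = -1493.4 kJ/min
Sensible, feed 80.0→25 °C: -2638.2 kJ/min
Outlet flows (mol/min): A 51.507, B 51.507, C 125.49, H₂O 125.49
Sensible, products 25→66.6 °C: 2287.8 kJ/min
Q = ΔH = -1843.8 kJ/min = -30.73 kW
Heat removed = 110630 kJ/h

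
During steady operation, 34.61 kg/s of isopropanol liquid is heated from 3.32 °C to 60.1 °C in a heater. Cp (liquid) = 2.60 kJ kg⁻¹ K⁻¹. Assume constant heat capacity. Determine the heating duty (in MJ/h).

Q = ṁ·Cp·ΔT = 34.61 × 2.60 × (60.1 − 3.32) = 5109.4 kJ/s
Heating duty = 18394 MJ/h

Q = 18400 MJ/h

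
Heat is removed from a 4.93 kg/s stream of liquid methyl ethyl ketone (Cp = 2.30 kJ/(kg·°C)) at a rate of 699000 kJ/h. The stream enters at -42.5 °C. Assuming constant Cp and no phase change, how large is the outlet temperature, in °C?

Q = 699000 kJ/h = 194.17 kJ/s
ΔT = Q/(ṁ·Cp) = 194.17/(4.93×2.30) = 17.124 K
T_out = -42.5 − 17.124 = -59.624 °C

T_out = -59.6 °C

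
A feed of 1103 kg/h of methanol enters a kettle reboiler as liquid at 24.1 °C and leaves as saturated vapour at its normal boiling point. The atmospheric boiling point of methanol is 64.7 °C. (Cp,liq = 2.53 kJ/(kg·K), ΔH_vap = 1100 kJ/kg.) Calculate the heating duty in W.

Q = 368000 W

liquid 24.1→64.7 °C: 102.72 kJ/kg
vaporisation at 64.7 °C: 1100 kJ/kg
Δh = 102.72 + 1100 = 1202.7 kJ/kg
Q = ṁ·Δh = 1103 kg/h × 1202.7 kJ/kg = 1.3266e+06 kJ/h
|Q| = 368.5 kW = 368500 W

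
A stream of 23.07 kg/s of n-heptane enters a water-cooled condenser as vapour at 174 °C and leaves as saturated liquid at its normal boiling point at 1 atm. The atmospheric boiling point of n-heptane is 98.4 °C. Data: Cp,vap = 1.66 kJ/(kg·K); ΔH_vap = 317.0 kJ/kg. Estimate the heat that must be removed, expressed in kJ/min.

vapour 174→98.4 °C: -125.5 kJ/kg
condensation at 98.4 °C: -317 kJ/kg
Δh = -125.5 + -317 = -442.5 kJ/kg
Q = ṁ·Δh = 23.07 kg/s × -442.5 kJ/kg = -10208 kJ/s
|Q| = 10208 kW = 612500 kJ/min

Q_c = 613000 kJ/min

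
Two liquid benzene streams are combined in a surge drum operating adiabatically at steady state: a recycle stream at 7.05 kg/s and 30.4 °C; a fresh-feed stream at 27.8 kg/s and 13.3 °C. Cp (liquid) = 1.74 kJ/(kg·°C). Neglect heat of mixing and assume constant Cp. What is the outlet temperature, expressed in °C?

T_out = 16.8 °C

No heat crosses the boundary, so H_out = H_in.
T_out = Σ ṁᵢCp,ᵢTᵢ / Σ ṁᵢCp,ᵢ
      = 1016.3 / 60.639 = 16.759 °C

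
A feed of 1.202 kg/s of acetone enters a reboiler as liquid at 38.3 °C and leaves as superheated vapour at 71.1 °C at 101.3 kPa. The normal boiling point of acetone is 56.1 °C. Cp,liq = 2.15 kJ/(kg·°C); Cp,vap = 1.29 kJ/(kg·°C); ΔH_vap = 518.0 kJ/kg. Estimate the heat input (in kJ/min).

Q = 41500 kJ/min

liquid 38.3→56.1 °C: 38.27 kJ/kg
vaporisation at 56.1 °C: 518 kJ/kg
vapour 56.1→71.1 °C: 19.35 kJ/kg
Δh = 38.27 + 518 + 19.35 = 575.62 kJ/kg
Q = ṁ·Δh = 1.202 kg/s × 575.62 kJ/kg = 691.9 kJ/s
|Q| = 691.9 kW = 41514 kJ/min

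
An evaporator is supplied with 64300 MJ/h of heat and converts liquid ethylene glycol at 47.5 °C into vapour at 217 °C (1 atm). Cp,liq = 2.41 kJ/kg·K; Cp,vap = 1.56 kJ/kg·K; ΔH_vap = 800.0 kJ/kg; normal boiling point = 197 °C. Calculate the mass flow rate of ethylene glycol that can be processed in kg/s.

ṁ = 15.0 kg/s

Δh = 2.41×(197−47.5) + 800.0 + 1.56×(217−197) = 1191.5 kJ/kg
Q = 64300 MJ/h = 17861 kJ/s = 17861 kJ/s
ṁ = Q/Δh = 17861 / 1191.5 = 14.991 kg/s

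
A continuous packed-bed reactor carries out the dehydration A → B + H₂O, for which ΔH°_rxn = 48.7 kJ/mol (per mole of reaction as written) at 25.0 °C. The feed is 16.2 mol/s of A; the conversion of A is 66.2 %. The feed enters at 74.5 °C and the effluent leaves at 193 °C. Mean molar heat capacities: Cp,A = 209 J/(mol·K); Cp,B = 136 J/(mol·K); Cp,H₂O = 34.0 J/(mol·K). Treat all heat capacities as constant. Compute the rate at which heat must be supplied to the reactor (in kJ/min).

Q_in = 51200 kJ/min

Extent of reaction ξ = 0.662 × 16.2 = 10.724 mol/s
Reaction term: ξ·ΔH°_rxn = 10.724 × 48.7 = 522.28 kJ/s
Sensible, feed 74.5→25 °C: -167.6 kJ/s
Outlet flows (mol/s): A 5.4756, B 10.724, H₂O 10.724
Sensible, products 25→193 °C: 498.55 kJ/s
Q = ΔH = 853.23 kJ/s = 853.23 kW
Heat supplied = 51194 kJ/min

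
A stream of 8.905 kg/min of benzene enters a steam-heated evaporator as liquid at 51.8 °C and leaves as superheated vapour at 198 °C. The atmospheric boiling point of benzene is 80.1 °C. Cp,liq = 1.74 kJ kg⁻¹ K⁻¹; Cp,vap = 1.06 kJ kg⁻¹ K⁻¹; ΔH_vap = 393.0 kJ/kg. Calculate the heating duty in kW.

liquid 51.8→80.1 °C: 49.242 kJ/kg
vaporisation at 80.1 °C: 393 kJ/kg
vapour 80.1→198 °C: 124.97 kJ/kg
Δh = 49.242 + 393 + 124.97 = 567.22 kJ/kg
Q = ṁ·Δh = 8.905 kg/min × 567.22 kJ/kg = 5051.1 kJ/min
|Q| = 84.184 kW

Q = 84.2 kW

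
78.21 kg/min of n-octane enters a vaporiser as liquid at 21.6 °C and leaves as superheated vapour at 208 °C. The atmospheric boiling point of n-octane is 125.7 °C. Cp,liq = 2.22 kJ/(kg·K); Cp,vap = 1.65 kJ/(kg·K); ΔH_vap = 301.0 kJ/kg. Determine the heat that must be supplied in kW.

liquid 21.6→125.7 °C: 231.1 kJ/kg
vaporisation at 125.7 °C: 301 kJ/kg
vapour 125.7→208 °C: 135.79 kJ/kg
Δh = 231.1 + 301 + 135.79 = 667.9 kJ/kg
Q = ṁ·Δh = 78.21 kg/min × 667.9 kJ/kg = 52236 kJ/min
|Q| = 870.6 kW

Q = 871 kW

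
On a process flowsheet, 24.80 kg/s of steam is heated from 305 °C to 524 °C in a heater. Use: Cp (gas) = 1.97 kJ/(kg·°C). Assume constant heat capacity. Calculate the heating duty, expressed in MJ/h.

Q = ṁ·Cp·ΔT = 24.80 × 1.97 × (524 − 305) = 10699 kJ/s
Heating duty = 38518 MJ/h

Q = 38500 MJ/h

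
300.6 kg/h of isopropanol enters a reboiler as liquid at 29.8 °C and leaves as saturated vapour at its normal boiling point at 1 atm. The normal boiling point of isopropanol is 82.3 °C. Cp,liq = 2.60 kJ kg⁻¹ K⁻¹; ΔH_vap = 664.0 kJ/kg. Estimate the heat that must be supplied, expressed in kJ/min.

liquid 29.8→82.3 °C: 136.5 kJ/kg
vaporisation at 82.3 °C: 664 kJ/kg
Δh = 136.5 + 664 = 800.5 kJ/kg
Q = ṁ·Δh = 300.6 kg/h × 800.5 kJ/kg = 240630 kJ/h
|Q| = 66.842 kW = 4010.5 kJ/min

Q = 4010 kJ/min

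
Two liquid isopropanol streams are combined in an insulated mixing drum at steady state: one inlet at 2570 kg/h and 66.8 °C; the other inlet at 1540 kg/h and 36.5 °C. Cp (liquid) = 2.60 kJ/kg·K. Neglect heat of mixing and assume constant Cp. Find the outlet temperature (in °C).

T_out = 55.4 °C

Adiabatic, steady state ⇒ Σ ṁᵢCp,ᵢ(T_out − Tᵢ) = 0
T_out = Σ ṁᵢCp,ᵢTᵢ / Σ ṁᵢCp,ᵢ
      = 592500 / 10686 = 55.447 °C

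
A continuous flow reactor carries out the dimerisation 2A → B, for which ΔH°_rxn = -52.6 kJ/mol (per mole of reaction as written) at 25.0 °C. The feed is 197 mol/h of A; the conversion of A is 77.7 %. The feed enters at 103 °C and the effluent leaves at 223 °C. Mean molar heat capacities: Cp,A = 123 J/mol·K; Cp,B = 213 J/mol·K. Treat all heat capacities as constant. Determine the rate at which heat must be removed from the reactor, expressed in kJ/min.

Q_out = 27.0 kJ/min

Extent of reaction ξ = 0.777 × 197 / 2 = 76.535 mol/h
Reaction term: ξ·ΔH°_rxn = 76.535 × -52.6 = -4025.7 kJ/h
Sensible, feed 103→25 °C: -1890 kJ/h
Outlet flows (mol/h): A 43.931, B 76.535
Sensible, products 25→223 °C: 4297.7 kJ/h
Q = ΔH = -1618.1 kJ/h = -0.44946 kW
Heat removed = 26.968 kJ/min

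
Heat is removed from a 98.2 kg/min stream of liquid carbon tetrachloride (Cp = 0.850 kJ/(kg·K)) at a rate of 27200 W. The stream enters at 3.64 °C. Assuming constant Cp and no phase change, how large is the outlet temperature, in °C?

T_out = -15.9 °C

Q = 27200 W = 1632 kJ/min
ΔT = Q/(ṁ·Cp) = 1632/(98.2×0.850) = 19.552 K
T_out = 3.64 − 19.552 = -15.912 °C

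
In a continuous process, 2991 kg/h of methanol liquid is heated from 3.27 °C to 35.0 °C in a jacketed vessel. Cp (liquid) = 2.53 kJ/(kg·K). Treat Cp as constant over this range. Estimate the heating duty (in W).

Q = ṁ·Cp·ΔT = 2991 × 2.53 × (35.0 − 3.27) = 240110 kJ/h
Converting: 240110 / 3600 s = 66.697 kW
Heating duty = 66697 W

Q = 66700 W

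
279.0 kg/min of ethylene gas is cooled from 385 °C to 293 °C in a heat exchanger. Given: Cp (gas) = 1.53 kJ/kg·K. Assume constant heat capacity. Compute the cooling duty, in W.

Q = ṁ·Cp·ΔT = 279.0 × 1.53 × (293 − 385) = -39272 kJ/min
Converting: 39272 / 60 s = 654.53 kW
Cooling duty = 654530 W

Q_c = 655000 W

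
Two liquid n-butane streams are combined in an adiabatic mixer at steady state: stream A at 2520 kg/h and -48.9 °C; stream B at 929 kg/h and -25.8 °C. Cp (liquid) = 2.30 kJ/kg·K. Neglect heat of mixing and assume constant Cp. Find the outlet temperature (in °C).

T_out = -42.7 °C

No heat crosses the boundary, so H_out = H_in.
Σ ṁᵢCp,ᵢTᵢ = 2520×2.30×-48.9 + 929×2.30×-25.8 = -338550
Σ ṁᵢCp,ᵢ = 2520×2.30 + 929×2.30 = 7932.7
T_out = -338550 / 7932.7 = -42.678 °C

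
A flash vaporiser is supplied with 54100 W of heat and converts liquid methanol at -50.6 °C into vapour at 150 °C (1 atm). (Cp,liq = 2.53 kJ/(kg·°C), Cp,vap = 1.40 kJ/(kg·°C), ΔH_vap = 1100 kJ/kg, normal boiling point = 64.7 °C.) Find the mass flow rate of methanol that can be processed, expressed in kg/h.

ṁ = 129 kg/h

Δh = 2.53×(64.7−-50.6) + 1100 + 1.40×(150−64.7) = 1511.1 kJ/kg
Q = 54100 W = 54.1 kJ/s = 194760 kJ/h
ṁ = Q/Δh = 194760 / 1511.1 = 128.88 kg/h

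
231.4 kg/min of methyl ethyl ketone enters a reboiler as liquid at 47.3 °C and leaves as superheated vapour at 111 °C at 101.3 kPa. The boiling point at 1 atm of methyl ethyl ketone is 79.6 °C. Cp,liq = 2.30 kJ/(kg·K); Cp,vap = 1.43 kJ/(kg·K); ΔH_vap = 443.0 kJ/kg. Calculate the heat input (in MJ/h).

Q = 7810 MJ/h

liquid 47.3→79.6 °C: 74.29 kJ/kg
vaporisation at 79.6 °C: 443 kJ/kg
vapour 79.6→111 °C: 44.902 kJ/kg
Δh = 74.29 + 443 + 44.902 = 562.19 kJ/kg
Q = ṁ·Δh = 231.4 kg/min × 562.19 kJ/kg = 130090 kJ/min
|Q| = 2168.2 kW = 7805.5 MJ/h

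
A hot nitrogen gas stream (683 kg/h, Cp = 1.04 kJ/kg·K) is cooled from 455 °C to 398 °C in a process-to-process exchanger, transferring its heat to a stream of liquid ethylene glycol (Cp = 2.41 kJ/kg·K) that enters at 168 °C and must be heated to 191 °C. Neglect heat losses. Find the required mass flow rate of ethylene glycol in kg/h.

Heat released by hot stream: Q = 683 × 1.04 × (455 − 398) = 40488 kJ/h
Energy balance on cold side (adiabatic exchanger): Q = ṁ_c·Cp_c·(T_c,out − T_c,in)
ṁ_c = 40488 / [2.41 × (191 − 168)] = 730.44 kg/h

ṁ_c = 730 kg/h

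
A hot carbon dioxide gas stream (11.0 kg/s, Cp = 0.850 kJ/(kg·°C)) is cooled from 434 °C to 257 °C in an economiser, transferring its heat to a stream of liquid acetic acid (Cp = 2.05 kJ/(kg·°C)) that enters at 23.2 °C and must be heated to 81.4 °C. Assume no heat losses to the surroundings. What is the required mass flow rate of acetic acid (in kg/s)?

Heat released by hot stream: Q = 11.0 × 0.850 × (434 − 257) = 1655 kJ/s
Energy balance on cold side (adiabatic exchanger): Q = ṁ_c·Cp_c·(T_c,out − T_c,in)
ṁ_c = 1655 / [2.05 × (81.4 − 23.2)] = 13.871 kg/s

ṁ_c = 13.9 kg/s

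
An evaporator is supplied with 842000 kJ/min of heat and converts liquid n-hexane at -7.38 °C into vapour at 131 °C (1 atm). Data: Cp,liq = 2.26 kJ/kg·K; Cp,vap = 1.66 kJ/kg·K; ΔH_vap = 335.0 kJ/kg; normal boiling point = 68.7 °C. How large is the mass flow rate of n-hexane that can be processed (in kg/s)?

ṁ = 23.0 kg/s

Δh = 2.26×(68.7−-7.38) + 335.0 + 1.66×(131−68.7) = 610.36 kJ/kg
Q = 842000 kJ/min = 14033 kJ/s = 14033 kJ/s
ṁ = Q/Δh = 14033 / 610.36 = 22.992 kg/s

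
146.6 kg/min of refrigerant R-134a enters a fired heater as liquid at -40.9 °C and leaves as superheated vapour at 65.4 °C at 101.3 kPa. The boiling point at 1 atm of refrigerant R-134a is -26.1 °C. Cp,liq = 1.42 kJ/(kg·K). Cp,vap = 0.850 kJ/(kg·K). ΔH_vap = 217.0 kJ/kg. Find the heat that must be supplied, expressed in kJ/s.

Q = 772 kJ/s

liquid -40.9→-26.1 °C: 21.016 kJ/kg
vaporisation at -26.1 °C: 217 kJ/kg
vapour -26.1→65.4 °C: 77.775 kJ/kg
Δh = 21.016 + 217 + 77.775 = 315.79 kJ/kg
Q = ṁ·Δh = 146.6 kg/min × 315.79 kJ/kg = 46295 kJ/min
|Q| = 771.58 kW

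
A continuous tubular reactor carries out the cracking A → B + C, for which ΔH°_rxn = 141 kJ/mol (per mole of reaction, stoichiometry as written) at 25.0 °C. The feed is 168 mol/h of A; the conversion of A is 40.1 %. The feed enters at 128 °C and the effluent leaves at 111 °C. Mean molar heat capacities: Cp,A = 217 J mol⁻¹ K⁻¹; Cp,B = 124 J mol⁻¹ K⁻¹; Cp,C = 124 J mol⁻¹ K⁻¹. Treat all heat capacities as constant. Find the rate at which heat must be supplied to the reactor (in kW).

Q_in = 2.52 kW

Extent of reaction ξ = 0.401 × 168 = 67.368 mol/h
Reaction term: ξ·ΔH°_rxn = 67.368 × 141 = 9498.9 kJ/h
Sensible, feed 128→25 °C: -3755 kJ/h
Outlet flows (mol/h): A 100.63, B 67.368, C 67.368
Sensible, products 25→111 °C: 3314.8 kJ/h
Q = ΔH = 9058.7 kJ/h = 2.5163 kW
Heat supplied = 2.5163 kW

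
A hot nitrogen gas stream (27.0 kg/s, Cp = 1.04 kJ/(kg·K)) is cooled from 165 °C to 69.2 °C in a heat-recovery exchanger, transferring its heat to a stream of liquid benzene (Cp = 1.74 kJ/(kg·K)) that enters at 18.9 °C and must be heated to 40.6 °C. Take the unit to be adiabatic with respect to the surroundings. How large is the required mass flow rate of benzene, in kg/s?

Heat released by hot stream: Q = 27.0 × 1.04 × (165 − 69.2) = 2690.1 kJ/s
Energy balance on cold side (adiabatic exchanger): Q = ṁ_c·Cp_c·(T_c,out − T_c,in)
ṁ_c = 2690.1 / [1.74 × (40.6 − 18.9)] = 71.245 kg/s

ṁ_c = 71.2 kg/s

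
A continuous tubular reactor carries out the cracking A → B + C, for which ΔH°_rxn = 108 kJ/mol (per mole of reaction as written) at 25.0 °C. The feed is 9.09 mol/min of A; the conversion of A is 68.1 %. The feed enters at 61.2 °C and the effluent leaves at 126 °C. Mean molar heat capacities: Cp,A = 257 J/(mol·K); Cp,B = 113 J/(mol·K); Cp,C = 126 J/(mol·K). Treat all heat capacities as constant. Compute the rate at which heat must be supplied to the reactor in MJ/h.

Extent of reaction ξ = 0.681 × 9.09 = 6.1903 mol/min
Reaction term: ξ·ΔH°_rxn = 6.1903 × 108 = 668.55 kJ/min
Sensible, feed 61.2→25 °C: -84.568 kJ/min
Outlet flows (mol/min): A 2.8997, B 6.1903, C 6.1903
Sensible, products 25→126 °C: 224.7 kJ/min
Q = ΔH = 808.68 kJ/min = 13.478 kW
Heat supplied = 48.521 MJ/h

Q_in = 48.5 MJ/h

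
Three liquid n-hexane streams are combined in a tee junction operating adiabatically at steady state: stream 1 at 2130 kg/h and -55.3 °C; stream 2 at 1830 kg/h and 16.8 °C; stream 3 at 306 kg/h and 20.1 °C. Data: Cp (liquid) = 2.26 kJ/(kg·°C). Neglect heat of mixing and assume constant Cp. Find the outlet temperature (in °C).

T_out = -19.0 °C

No heat crosses the boundary, so H_out = H_in.
Σ ṁᵢCp,ᵢTᵢ = 2130×2.26×-55.3 + 1830×2.26×16.8 + 306×2.26×20.1 = -182820
Σ ṁᵢCp,ᵢ = 2130×2.26 + 1830×2.26 + 306×2.26 = 9641.2
T_out = -182820 / 9641.2 = -18.963 °C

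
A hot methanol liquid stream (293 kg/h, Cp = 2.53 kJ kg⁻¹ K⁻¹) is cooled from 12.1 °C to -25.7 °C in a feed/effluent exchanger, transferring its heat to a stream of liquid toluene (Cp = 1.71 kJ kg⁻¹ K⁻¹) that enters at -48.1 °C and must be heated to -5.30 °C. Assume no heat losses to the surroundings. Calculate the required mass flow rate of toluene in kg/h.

Heat released by hot stream: Q = 293 × 2.53 × (12.1 − -25.7) = 28021 kJ/h
Energy balance on cold side (adiabatic exchanger): Q = ṁ_c·Cp_c·(T_c,out − T_c,in)
ṁ_c = 28021 / [1.71 × (-5.30 − -48.1)] = 382.86 kg/h

ṁ_c = 383 kg/h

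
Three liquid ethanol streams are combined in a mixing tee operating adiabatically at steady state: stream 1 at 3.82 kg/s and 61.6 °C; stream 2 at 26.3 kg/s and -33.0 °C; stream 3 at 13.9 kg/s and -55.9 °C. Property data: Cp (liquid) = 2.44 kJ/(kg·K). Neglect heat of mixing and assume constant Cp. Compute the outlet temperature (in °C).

T_out = -32.0 °C

No heat crosses the boundary, so H_out = H_in.
T_out = Σ ṁᵢCp,ᵢTᵢ / Σ ṁᵢCp,ᵢ
      = -3439.4 / 107.41 = -32.022 °C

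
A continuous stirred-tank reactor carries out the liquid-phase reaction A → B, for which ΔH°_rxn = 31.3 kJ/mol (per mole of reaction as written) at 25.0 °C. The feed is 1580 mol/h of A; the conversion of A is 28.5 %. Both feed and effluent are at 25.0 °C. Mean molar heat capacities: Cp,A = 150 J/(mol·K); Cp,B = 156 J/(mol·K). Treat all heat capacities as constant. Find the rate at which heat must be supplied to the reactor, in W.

Extent of reaction ξ = 0.285 × 1580 = 450.3 mol/h
Reaction term: ξ·ΔH°_rxn = 450.3 × 31.3 = 14094 kJ/h
Q = ΔH = 14094 kJ/h = 3.9151 kW
Heat supplied = 3915.1 W

Q_in = 3920 W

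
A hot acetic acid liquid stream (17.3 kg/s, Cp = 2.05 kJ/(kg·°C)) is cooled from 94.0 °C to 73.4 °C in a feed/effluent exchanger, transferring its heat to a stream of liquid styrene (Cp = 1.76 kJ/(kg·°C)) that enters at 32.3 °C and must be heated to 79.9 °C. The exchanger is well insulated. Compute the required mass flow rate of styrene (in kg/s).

Heat released by hot stream: Q = 17.3 × 2.05 × (94.0 − 73.4) = 730.58 kJ/s
Energy balance on cold side (adiabatic exchanger): Q = ṁ_c·Cp_c·(T_c,out − T_c,in)
ṁ_c = 730.58 / [1.76 × (79.9 − 32.3)] = 8.7206 kg/s

ṁ_c = 8.72 kg/s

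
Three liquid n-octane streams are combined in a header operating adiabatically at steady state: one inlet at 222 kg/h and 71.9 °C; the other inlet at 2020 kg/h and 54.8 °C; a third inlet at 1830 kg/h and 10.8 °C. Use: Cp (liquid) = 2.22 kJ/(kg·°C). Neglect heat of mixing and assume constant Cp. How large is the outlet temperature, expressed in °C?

T_out = 36.0 °C

Energy balance with Q = 0: Σ ṁᵢCp,ᵢ(T_out − Tᵢ) = 0
Σ ṁᵢCp,ᵢTᵢ = 222×2.22×71.9 + 2020×2.22×54.8 + 1830×2.22×10.8 = 325060
Σ ṁᵢCp,ᵢ = 222×2.22 + 2020×2.22 + 1830×2.22 = 9039.8
T_out = 325060 / 9039.8 = 35.958 °C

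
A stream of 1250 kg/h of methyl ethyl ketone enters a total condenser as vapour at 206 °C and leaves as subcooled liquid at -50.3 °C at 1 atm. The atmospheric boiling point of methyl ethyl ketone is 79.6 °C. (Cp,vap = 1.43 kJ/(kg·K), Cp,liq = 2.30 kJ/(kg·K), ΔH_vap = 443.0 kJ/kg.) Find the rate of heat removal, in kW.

vapour 206→79.6 °C: -180.75 kJ/kg
condensation at 79.6 °C: -443 kJ/kg
liquid 79.6→-50.3 °C: -298.77 kJ/kg
Δh = -180.75 + -443 + -298.77 = -922.52 kJ/kg
Q = ṁ·Δh = 1250 kg/h × -922.52 kJ/kg = -1.1532e+06 kJ/h
|Q| = 320.32 kW

Q_c = 320 kW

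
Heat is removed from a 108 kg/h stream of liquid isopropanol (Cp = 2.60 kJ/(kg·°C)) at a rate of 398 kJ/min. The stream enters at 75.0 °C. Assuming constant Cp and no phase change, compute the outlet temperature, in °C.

Q = 398 kJ/min = 23880 kJ/h
ΔT = Q/(ṁ·Cp) = 23880/(108×2.60) = 85.043 K
T_out = 75.0 − 85.043 = -10.043 °C

T_out = -10.0 °C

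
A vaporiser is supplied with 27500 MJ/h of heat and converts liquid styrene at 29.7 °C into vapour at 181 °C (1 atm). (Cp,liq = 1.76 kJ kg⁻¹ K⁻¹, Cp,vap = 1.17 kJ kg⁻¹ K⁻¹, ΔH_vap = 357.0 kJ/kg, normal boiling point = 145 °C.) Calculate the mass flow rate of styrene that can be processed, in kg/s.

Δh = 1.76×(145−29.7) + 357.0 + 1.17×(181−145) = 602.05 kJ/kg
Q = 27500 MJ/h = 7638.9 kJ/s = 7638.9 kJ/s
ṁ = Q/Δh = 7638.9 / 602.05 = 12.688 kg/s

ṁ = 12.7 kg/s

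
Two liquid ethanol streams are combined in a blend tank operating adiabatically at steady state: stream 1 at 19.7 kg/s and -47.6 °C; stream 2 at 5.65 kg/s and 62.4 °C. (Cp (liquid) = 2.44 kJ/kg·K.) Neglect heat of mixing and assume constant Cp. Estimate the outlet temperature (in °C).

Energy balance with Q = 0: Σ ṁᵢCp,ᵢ(T_out − Tᵢ) = 0
T_out = Σ ṁᵢCp,ᵢTᵢ / Σ ṁᵢCp,ᵢ
      = -1427.8 / 61.854 = -23.083 °C

T_out = -23.1 °C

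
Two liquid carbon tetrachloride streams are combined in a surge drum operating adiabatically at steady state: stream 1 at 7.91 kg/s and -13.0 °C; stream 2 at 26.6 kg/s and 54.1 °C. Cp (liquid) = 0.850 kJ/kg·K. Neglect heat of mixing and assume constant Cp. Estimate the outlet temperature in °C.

No heat crosses the boundary, so H_out = H_in.
T_out = Σ ṁᵢCp,ᵢTᵢ / Σ ṁᵢCp,ᵢ
      = 1135.8 / 29.334 = 38.72 °C

T_out = 38.7 °C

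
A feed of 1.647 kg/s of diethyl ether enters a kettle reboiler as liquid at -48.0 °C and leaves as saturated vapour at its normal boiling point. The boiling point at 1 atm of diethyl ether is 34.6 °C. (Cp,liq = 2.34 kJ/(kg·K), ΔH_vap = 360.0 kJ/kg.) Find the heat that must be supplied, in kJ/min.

Q = 54700 kJ/min

liquid -48.0→34.6 °C: 193.28 kJ/kg
vaporisation at 34.6 °C: 360 kJ/kg
Δh = 193.28 + 360 = 553.28 kJ/kg
Q = ṁ·Δh = 1.647 kg/s × 553.28 kJ/kg = 911.26 kJ/s
|Q| = 911.26 kW = 54676 kJ/min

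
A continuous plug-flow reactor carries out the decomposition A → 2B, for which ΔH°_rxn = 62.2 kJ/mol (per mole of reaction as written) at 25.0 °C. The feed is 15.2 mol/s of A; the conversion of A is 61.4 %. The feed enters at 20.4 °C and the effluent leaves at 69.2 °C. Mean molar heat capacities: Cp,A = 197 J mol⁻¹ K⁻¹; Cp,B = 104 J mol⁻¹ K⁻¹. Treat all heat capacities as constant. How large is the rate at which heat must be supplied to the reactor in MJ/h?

Q_in = 2630 MJ/h

Extent of reaction ξ = 0.614 × 15.2 = 9.3328 mol/s
Reaction term: ξ·ΔH°_rxn = 9.3328 × 62.2 = 580.5 kJ/s
Sensible, feed 20.4→25 °C: 13.774 kJ/s
Outlet flows (mol/s): A 5.8672, B 18.666
Sensible, products 25→69.2 °C: 136.89 kJ/s
Q = ΔH = 731.16 kJ/s = 731.16 kW
Heat supplied = 2632.2 MJ/h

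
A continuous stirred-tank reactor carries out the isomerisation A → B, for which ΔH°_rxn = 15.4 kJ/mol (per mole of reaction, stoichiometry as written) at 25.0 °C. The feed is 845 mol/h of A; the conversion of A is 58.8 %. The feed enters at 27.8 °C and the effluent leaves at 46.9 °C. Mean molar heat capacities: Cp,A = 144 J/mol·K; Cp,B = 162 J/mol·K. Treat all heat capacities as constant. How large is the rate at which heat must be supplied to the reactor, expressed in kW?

Extent of reaction ξ = 0.588 × 845 = 496.86 mol/h
Reaction term: ξ·ΔH°_rxn = 496.86 × 15.4 = 7651.6 kJ/h
Sensible, feed 27.8→25 °C: -340.7 kJ/h
Outlet flows (mol/h): A 348.14, B 496.86
Sensible, products 25→46.9 °C: 2860.7 kJ/h
Q = ΔH = 10172 kJ/h = 2.8254 kW
Heat supplied = 2.8254 kW

Q_in = 2.83 kW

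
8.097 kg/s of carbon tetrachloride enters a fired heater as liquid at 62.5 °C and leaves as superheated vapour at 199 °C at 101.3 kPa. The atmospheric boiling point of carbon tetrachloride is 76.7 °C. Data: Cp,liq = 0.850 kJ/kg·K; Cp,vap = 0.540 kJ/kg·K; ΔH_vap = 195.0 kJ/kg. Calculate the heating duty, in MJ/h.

Q = 7960 MJ/h

liquid 62.5→76.7 °C: 12.07 kJ/kg
vaporisation at 76.7 °C: 195 kJ/kg
vapour 76.7→199 °C: 66.042 kJ/kg
Δh = 12.07 + 195 + 66.042 = 273.11 kJ/kg
Q = ṁ·Δh = 8.097 kg/s × 273.11 kJ/kg = 2211.4 kJ/s
|Q| = 2211.4 kW = 7961 MJ/h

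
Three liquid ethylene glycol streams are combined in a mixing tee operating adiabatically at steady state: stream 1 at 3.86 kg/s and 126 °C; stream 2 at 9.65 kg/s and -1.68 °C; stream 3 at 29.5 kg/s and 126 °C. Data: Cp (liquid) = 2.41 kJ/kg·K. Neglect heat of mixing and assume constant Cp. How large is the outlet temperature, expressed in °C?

Adiabatic, steady state ⇒ Σ ṁᵢCp,ᵢ(T_out − Tᵢ) = 0
T_out = Σ ṁᵢCp,ᵢTᵢ / Σ ṁᵢCp,ᵢ
      = 10091 / 103.65 = 97.353 °C

T_out = 97.4 °C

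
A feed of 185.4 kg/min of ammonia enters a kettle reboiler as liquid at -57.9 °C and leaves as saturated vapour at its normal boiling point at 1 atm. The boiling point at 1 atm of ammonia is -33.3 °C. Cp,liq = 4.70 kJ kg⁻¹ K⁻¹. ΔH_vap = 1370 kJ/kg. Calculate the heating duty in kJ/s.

liquid -57.9→-33.3 °C: 115.62 kJ/kg
vaporisation at -33.3 °C: 1370 kJ/kg
Δh = 115.62 + 1370 = 1485.6 kJ/kg
Q = ṁ·Δh = 185.4 kg/min × 1485.6 kJ/kg = 275430 kJ/min
|Q| = 4590.6 kW

Q = 4590 kJ/s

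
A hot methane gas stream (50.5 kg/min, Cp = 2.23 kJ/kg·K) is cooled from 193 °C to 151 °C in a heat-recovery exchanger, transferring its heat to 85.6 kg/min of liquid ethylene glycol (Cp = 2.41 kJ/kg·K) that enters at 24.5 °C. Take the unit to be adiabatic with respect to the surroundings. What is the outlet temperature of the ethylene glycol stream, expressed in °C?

Heat released by hot stream: Q = 50.5 × 2.23 × (193 − 151) = 4729.8 kJ/min
Energy balance on cold side (adiabatic exchanger): Q = ṁ_c·Cp_c·(T_c,out − T_c,in)
T_c,out = 24.5 + 4729.8/(85.6 × 2.41) = 47.427 °C

T_c,out = 47.4 °C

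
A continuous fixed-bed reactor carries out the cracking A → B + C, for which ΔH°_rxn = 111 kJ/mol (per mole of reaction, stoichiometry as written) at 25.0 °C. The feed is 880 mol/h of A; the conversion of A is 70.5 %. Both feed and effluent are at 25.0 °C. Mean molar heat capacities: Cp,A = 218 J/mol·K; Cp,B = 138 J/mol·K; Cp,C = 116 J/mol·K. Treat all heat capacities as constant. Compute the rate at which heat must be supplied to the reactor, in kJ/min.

Q_in = 1150 kJ/min

Extent of reaction ξ = 0.705 × 880 = 620.4 mol/h
Reaction term: ξ·ΔH°_rxn = 620.4 × 111 = 68864 kJ/h
Q = ΔH = 68864 kJ/h = 19.129 kW
Heat supplied = 1147.7 kJ/min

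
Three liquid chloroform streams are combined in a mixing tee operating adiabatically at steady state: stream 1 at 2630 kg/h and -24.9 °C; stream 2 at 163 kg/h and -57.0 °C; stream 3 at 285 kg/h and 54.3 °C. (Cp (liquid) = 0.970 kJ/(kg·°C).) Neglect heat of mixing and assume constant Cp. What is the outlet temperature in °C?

Adiabatic, steady state ⇒ Σ ṁᵢCp,ᵢ(T_out − Tᵢ) = 0
Σ ṁᵢCp,ᵢTᵢ = 2630×0.970×-24.9 + 163×0.970×-57.0 + 285×0.970×54.3 = -57523
Σ ṁᵢCp,ᵢ = 2630×0.970 + 163×0.970 + 285×0.970 = 2985.7
T_out = -57523 / 2985.7 = -19.267 °C

T_out = -19.3 °C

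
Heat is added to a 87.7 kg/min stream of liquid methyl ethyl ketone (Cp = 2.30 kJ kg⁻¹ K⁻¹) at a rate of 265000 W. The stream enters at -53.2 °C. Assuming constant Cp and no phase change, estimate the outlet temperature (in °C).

Q = 265000 W = 15900 kJ/min
ΔT = Q/(ṁ·Cp) = 15900/(87.7×2.30) = 78.826 K
T_out = -53.2 + 78.826 = 25.626 °C

T_out = 25.6 °C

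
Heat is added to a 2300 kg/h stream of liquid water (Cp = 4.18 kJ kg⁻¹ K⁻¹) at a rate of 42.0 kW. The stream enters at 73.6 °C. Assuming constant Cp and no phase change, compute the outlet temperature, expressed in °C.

Q = 42.0 kW = 151200 kJ/h
ΔT = Q/(ṁ·Cp) = 151200/(2300×4.18) = 15.727 K
T_out = 73.6 + 15.727 = 89.327 °C

T_out = 89.3 °C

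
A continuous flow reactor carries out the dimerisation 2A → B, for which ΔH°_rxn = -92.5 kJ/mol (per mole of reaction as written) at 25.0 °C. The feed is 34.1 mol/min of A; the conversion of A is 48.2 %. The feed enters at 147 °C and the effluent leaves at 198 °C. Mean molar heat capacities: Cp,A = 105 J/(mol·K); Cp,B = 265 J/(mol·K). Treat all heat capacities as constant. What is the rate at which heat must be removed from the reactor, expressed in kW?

Extent of reaction ξ = 0.482 × 34.1 / 2 = 8.2181 mol/min
Reaction term: ξ·ΔH°_rxn = 8.2181 × -92.5 = -760.17 kJ/min
Sensible, feed 147→25 °C: -436.82 kJ/min
Outlet flows (mol/min): A 17.664, B 8.2181
Sensible, products 25→198 °C: 697.62 kJ/min
Q = ΔH = -499.37 kJ/min = -8.3229 kW
Heat removed = 8.3229 kW

Q_out = 8.32 kW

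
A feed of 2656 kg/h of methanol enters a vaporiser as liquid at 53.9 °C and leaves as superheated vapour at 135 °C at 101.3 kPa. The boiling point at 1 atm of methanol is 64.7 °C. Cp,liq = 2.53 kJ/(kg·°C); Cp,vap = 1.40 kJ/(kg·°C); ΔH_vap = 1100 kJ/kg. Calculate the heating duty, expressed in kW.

Q = 904 kW

liquid 53.9→64.7 °C: 27.324 kJ/kg
vaporisation at 64.7 °C: 1100 kJ/kg
vapour 64.7→135 °C: 98.42 kJ/kg
Δh = 27.324 + 1100 + 98.42 = 1225.7 kJ/kg
Q = ṁ·Δh = 2656 kg/h × 1225.7 kJ/kg = 3.2556e+06 kJ/h
|Q| = 904.33 kW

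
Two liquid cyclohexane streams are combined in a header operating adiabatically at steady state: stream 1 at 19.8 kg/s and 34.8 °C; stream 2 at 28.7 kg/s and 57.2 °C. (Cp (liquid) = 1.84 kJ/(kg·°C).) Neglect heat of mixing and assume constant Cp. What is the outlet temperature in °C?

T_out = 48.1 °C

Adiabatic, steady state ⇒ Σ ṁᵢCp,ᵢ(T_out − Tᵢ) = 0
T_out = Σ ṁᵢCp,ᵢTᵢ / Σ ṁᵢCp,ᵢ
      = 4288.5 / 89.24 = 48.055 °C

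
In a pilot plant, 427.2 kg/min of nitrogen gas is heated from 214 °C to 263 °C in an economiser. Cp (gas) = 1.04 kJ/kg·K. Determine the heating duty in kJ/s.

Q = ṁ·Cp·ΔT = 427.2 × 1.04 × (263 − 214) = 21770 kJ/min
Converting: 21770 / 60 s = 362.84 kW

Q = 363 kJ/s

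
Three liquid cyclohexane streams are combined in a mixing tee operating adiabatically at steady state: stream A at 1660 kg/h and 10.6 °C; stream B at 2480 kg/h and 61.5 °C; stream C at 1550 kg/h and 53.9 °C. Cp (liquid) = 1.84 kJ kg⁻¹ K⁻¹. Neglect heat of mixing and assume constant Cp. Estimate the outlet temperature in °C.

T_out = 44.6 °C

No heat crosses the boundary, so H_out = H_in.
Σ ṁᵢCp,ᵢTᵢ = 1660×1.84×10.6 + 2480×1.84×61.5 + 1550×1.84×53.9 = 466740
Σ ṁᵢCp,ᵢ = 1660×1.84 + 2480×1.84 + 1550×1.84 = 10470
T_out = 466740 / 10470 = 44.58 °C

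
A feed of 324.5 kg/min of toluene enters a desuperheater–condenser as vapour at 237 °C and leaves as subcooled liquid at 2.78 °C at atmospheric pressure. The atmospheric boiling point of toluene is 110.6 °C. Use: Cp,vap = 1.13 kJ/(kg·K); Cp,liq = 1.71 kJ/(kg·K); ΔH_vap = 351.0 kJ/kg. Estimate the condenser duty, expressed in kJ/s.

Q_c = 3670 kJ/s

vapour 237→110.6 °C: -142.83 kJ/kg
condensation at 110.6 °C: -351 kJ/kg
liquid 110.6→2.78 °C: -184.37 kJ/kg
Δh = -142.83 + -351 + -184.37 = -678.2 kJ/kg
Q = ṁ·Δh = 324.5 kg/min × -678.2 kJ/kg = -220080 kJ/min
|Q| = 3668 kW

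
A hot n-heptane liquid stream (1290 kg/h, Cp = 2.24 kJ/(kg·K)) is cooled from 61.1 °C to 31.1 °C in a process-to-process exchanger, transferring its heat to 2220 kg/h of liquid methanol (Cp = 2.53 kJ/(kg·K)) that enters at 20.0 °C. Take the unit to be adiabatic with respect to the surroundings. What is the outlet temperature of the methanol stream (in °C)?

Heat released by hot stream: Q = 1290 × 2.24 × (61.1 − 31.1) = 86688 kJ/h
Energy balance on cold side (adiabatic exchanger): Q = ṁ_c·Cp_c·(T_c,out − T_c,in)
T_c,out = 20.0 + 86688/(2220 × 2.53) = 35.434 °C

T_c,out = 35.4 °C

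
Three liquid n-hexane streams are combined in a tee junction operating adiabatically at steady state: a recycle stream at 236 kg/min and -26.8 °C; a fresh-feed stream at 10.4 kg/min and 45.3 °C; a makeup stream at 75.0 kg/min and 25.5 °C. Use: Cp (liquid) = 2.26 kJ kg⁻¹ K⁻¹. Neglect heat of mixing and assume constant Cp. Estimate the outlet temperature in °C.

Adiabatic, steady state ⇒ Σ ṁᵢCp,ᵢ(T_out − Tᵢ) = 0
T_out = Σ ṁᵢCp,ᵢTᵢ / Σ ṁᵢCp,ᵢ
      = -8907.1 / 726.36 = -12.263 °C

T_out = -12.3 °C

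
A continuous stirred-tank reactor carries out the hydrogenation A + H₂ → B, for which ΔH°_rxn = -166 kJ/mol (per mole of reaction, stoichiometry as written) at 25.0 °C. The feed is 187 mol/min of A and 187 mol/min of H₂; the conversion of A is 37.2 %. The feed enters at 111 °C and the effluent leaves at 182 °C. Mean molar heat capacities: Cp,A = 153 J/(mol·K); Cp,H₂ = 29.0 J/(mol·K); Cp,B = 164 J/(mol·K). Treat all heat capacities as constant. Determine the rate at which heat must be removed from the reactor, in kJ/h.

Q_out = 560000 kJ/h

Extent of reaction ξ = 0.372 × 187 = 69.564 mol/min
Reaction term: ξ·ΔH°_rxn = 69.564 × -166 = -11548 kJ/min
Sensible, feed 111→25 °C: -2926.9 kJ/min
Outlet flows (mol/min): A 117.44, H₂ 117.44, B 69.564
Sensible, products 25→182 °C: 5146.8 kJ/min
Q = ΔH = -9327.8 kJ/min = -155.46 kW
Heat removed = 559670 kJ/h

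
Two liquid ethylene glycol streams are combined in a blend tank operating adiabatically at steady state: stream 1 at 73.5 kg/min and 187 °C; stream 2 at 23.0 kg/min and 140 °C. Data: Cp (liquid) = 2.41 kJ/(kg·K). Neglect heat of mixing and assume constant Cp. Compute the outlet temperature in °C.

Adiabatic, steady state ⇒ Σ ṁᵢCp,ᵢ(T_out − Tᵢ) = 0
Σ ṁᵢCp,ᵢTᵢ = 73.5×2.41×187 + 23.0×2.41×140 = 40884
Σ ṁᵢCp,ᵢ = 73.5×2.41 + 23.0×2.41 = 232.57
T_out = 40884 / 232.57 = 175.8 °C

T_out = 176 °C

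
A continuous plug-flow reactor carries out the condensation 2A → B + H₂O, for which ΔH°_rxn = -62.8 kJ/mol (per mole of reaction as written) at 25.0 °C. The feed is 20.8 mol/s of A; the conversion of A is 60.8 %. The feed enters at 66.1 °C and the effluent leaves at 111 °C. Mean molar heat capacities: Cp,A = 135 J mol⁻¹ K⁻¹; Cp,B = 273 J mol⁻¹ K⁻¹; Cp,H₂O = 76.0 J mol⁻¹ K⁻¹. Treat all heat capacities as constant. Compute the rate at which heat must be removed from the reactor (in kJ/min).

Extent of reaction ξ = 0.608 × 20.8 / 2 = 6.3232 mol/s
Reaction term: ξ·ΔH°_rxn = 6.3232 × -62.8 = -397.1 kJ/s
Sensible, feed 66.1→25 °C: -115.41 kJ/s
Outlet flows (mol/s): A 8.1536, B 6.3232, H₂O 6.3232
Sensible, products 25→111 °C: 284.45 kJ/s
Q = ΔH = -228.06 kJ/s = -228.06 kW
Heat removed = 13683 kJ/min

Q_out = 13700 kJ/min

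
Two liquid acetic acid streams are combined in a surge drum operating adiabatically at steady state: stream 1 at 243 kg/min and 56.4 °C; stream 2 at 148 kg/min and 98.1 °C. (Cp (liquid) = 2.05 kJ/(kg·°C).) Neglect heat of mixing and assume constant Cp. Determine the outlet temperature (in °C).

T_out = 72.2 °C

Energy balance with Q = 0: Σ ṁᵢCp,ᵢ(T_out − Tᵢ) = 0
Σ ṁᵢCp,ᵢTᵢ = 243×2.05×56.4 + 148×2.05×98.1 = 57859
Σ ṁᵢCp,ᵢ = 243×2.05 + 148×2.05 = 801.55
T_out = 57859 / 801.55 = 72.184 °C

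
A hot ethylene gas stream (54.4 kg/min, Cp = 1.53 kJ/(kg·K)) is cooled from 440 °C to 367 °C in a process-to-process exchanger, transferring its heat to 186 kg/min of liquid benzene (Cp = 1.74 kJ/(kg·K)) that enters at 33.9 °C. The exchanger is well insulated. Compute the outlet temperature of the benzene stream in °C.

T_c,out = 52.7 °C

Heat released by hot stream: Q = 54.4 × 1.53 × (440 − 367) = 6075.9 kJ/min
Energy balance on cold side (adiabatic exchanger): Q = ṁ_c·Cp_c·(T_c,out − T_c,in)
T_c,out = 33.9 + 6075.9/(186 × 1.74) = 52.674 °C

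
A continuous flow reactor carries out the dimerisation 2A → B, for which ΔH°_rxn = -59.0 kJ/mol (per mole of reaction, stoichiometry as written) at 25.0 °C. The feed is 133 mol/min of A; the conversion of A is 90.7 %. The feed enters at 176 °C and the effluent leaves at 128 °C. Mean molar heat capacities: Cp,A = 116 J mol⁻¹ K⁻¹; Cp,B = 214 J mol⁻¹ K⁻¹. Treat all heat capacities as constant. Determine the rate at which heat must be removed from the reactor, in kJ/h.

Q_out = 265000 kJ/h

Extent of reaction ξ = 0.907 × 133 / 2 = 60.316 mol/min
Reaction term: ξ·ΔH°_rxn = 60.316 × -59.0 = -3558.6 kJ/min
Sensible, feed 176→25 °C: -2329.6 kJ/min
Outlet flows (mol/min): A 12.369, B 60.316
Sensible, products 25→128 °C: 1477.3 kJ/min
Q = ΔH = -4411 kJ/min = -73.516 kW
Heat removed = 264660 kJ/h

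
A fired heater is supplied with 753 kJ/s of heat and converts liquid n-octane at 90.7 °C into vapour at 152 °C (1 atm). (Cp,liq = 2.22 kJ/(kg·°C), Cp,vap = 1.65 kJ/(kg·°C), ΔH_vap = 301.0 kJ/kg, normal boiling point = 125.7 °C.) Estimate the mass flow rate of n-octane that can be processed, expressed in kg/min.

ṁ = 107 kg/min

Δh = 2.22×(125.7−90.7) + 301.0 + 1.65×(152−125.7) = 422.09 kJ/kg
Q = 753 kJ/s = 753 kJ/s = 45180 kJ/min
ṁ = Q/Δh = 45180 / 422.09 = 107.04 kg/min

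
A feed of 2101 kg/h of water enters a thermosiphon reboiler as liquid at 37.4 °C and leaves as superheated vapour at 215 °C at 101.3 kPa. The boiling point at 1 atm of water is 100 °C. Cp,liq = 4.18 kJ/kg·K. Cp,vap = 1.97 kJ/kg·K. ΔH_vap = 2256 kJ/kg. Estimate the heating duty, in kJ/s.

Q = 1600 kJ/s

liquid 37.4→100 °C: 261.67 kJ/kg
vaporisation at 100 °C: 2256 kJ/kg
vapour 100→215 °C: 226.55 kJ/kg
Δh = 261.67 + 2256 + 226.55 = 2744.2 kJ/kg
Q = ṁ·Δh = 2101 kg/h × 2744.2 kJ/kg = 5.7656e+06 kJ/h
|Q| = 1601.6 kW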